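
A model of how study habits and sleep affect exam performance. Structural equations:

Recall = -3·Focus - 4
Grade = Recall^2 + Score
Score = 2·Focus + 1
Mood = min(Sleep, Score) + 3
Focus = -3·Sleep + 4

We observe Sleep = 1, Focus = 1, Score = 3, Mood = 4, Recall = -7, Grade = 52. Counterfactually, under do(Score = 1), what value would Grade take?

50

The intervention breaks the incoming arrows to Score: Score = 2·Focus + 1 no longer applies, and Score = 1.
Focus = -3·Sleep + 4  [with Sleep=1]  = 1
Recall = -3·Focus - 4  [with Focus=1]  = -7
Grade = Recall^2 + Score  [with Recall=-7, Score=1]  = 50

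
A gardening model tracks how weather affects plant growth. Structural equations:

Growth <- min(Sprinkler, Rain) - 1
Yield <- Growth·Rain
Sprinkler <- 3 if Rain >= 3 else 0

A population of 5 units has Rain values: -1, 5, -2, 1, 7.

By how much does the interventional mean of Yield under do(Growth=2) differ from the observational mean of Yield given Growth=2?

-8

Under do(Growth=2), Growth's equation is replaced by Growth=2 for every unit. Per-unit Yield: -2, 10, -4, 2, 14. Mean = 4.
Observing Growth=2 restricts to units where Growth's equation naturally yields 2: Rain ∈ {5, 7}. In that subpopulation Yield = 10, 14, mean 12.
Difference = 4 − 12 = -8.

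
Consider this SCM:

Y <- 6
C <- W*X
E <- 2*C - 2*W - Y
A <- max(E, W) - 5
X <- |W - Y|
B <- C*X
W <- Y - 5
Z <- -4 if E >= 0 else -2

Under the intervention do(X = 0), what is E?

The intervention breaks the incoming arrows to X: X <- |W - Y| no longer applies, and X = 0.
W = Y - 5  [with Y=6]  = 1
C = W*X  [with W=1, X=0]  = 0
E = 2*C - 2*W - Y  [with C=0, W=1, Y=6]  = -8

-8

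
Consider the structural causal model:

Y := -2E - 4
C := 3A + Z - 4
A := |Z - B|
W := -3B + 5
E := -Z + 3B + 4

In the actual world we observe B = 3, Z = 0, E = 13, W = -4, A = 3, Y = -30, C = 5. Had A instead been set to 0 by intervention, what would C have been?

Under do(A=0), the mechanism A := |Z - B| is discarded; A is fixed at 0.
C = 3A + Z - 4  [with A=0, Z=0]  = -4

-4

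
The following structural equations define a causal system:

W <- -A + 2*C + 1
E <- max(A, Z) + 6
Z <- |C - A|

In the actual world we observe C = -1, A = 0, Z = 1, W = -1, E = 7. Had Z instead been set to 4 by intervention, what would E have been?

10

do(Z=4) replaces the equation Z <- |C - A| with the constant Z = 4.
E = max(A, Z) + 6  [with A=0, Z=4]  = 10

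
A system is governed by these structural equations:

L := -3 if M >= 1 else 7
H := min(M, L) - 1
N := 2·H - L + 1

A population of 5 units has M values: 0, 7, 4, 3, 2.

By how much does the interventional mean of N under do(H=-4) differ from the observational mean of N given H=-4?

Under do(H=-4), H's equation is replaced by H=-4 for every unit. Per-unit N: -14, -4, -4, -4, -4. Mean = -6.
E[N|H=-4] averages over only the 4 units with H=-4 (M = 7, 4, 3, 2): N = -4, -4, -4, -4, mean -4.
Difference = -6 − (-4) = -2.

-2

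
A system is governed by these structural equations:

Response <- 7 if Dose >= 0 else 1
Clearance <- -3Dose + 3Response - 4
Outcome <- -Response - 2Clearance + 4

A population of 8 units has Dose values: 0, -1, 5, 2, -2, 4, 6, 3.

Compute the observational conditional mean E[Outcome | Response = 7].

Observing Response=7 restricts to units where Response's equation naturally yields 7: Dose ∈ {0, 5, 2, 4, 6, 3}. In that subpopulation Outcome = -37, -7, -25, -13, -1, -19, mean -17.

-17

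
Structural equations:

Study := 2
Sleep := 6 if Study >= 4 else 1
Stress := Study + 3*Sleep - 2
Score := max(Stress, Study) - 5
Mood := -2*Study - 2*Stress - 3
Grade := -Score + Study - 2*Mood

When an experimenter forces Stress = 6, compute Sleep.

Under do(Stress=6), the mechanism Stress := Study + 3*Sleep - 2 is discarded; Stress is fixed at 6.
Since Sleep is not a descendant of the intervened variable, it is unaffected.
Sleep = 6 if Study >= 4 else 1  [with Study=2]  = 1

1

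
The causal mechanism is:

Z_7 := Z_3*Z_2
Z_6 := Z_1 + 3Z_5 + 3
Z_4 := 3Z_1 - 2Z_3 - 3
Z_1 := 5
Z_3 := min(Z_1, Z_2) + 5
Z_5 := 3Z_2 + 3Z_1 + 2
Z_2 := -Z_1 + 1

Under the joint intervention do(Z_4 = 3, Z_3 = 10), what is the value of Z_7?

-40

The joint intervention fixes Z_4 = 3, Z_3 = 10, removing each variable's own equation.
Z_2 = -Z_1 + 1  [with Z_1=5]  = -4
Z_7 = Z_3*Z_2  [with Z_3=10, Z_2=-4]  = -40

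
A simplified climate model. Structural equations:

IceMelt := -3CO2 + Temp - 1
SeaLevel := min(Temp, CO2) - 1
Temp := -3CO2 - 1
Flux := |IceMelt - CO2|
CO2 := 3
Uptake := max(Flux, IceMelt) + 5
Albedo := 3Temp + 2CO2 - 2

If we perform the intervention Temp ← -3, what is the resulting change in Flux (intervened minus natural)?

-7

Under do(Temp=-3), the mechanism Temp := -3CO2 - 1 is discarded; Temp is fixed at -3.
IceMelt = -3CO2 + Temp - 1  [with CO2=3, Temp=-3]  = -13
Flux = |IceMelt - CO2|  [with IceMelt=-13, CO2=3]  = 16
Without intervention: Temp = -3CO2 - 1  [with CO2=3]  = -10; IceMelt = -3CO2 + Temp - 1  [with CO2=3, Temp=-10]  = -20; Flux = |IceMelt - CO2|  [with IceMelt=-20, CO2=3]  = 23.
Change = 16 − 23 = -7.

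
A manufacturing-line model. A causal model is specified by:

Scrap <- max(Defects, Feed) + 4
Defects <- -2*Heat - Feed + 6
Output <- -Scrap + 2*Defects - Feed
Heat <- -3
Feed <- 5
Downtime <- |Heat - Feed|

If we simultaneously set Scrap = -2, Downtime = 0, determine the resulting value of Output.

11

Setting Scrap = -2, Downtime = 0 by intervention discards those variables' equations.
Defects = -2*Heat - Feed + 6  [with Heat=-3, Feed=5]  = 7
Output = -Scrap + 2*Defects - Feed  [with Scrap=-2, Defects=7, Feed=5]  = 11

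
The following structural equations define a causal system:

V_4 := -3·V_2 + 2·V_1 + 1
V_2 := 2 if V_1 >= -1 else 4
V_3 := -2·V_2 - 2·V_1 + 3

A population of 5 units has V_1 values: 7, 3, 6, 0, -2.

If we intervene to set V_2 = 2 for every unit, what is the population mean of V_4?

Under do(V_2=2), V_2's equation is replaced by V_2=2 for every unit. Per-unit V_4: 9, 1, 7, -5, -9. Mean = 0.6.

0.6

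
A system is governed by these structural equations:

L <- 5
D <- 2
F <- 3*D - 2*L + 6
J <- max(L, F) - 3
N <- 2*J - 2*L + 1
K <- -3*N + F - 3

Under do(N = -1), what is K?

2

The intervention breaks the incoming arrows to N: N <- 2*J - 2*L + 1 no longer applies, and N = -1.
F = 3*D - 2*L + 6  [with D=2, L=5]  = 2
K = -3*N + F - 3  [with N=-1, F=2]  = 2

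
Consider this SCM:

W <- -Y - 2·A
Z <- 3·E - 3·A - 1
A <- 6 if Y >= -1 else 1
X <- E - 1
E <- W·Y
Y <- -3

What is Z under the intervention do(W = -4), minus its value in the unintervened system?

do(W=-4) replaces the equation W <- -Y - 2·A with the constant W = -4.
A = 6 if Y >= -1 else 1  [with Y=-3]  = 1
E = W·Y  [with W=-4, Y=-3]  = 12
Z = 3·E - 3·A - 1  [with E=12, A=1]  = 32
Without intervention: A = 6 if Y >= -1 else 1  [with Y=-3]  = 1; W = -Y - 2·A  [with Y=-3, A=1]  = 1; E = W·Y  [with W=1, Y=-3]  = -3; Z = 3·E - 3·A - 1  [with E=-3, A=1]  = -13.
Change = 32 − (-13) = 45.

45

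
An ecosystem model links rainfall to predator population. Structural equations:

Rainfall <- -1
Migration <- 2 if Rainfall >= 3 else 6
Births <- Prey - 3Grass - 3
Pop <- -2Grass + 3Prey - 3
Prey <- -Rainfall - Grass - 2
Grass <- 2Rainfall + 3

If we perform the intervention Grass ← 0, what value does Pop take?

-6

Under do(Grass=0), the mechanism Grass <- 2Rainfall + 3 is discarded; Grass is fixed at 0.
Prey = -Rainfall - Grass - 2  [with Rainfall=-1, Grass=0]  = -1
Pop = -2Grass + 3Prey - 3  [with Grass=0, Prey=-1]  = -6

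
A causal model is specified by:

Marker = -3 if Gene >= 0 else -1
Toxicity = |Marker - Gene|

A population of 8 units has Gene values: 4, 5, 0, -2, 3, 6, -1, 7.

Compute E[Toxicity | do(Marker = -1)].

The intervention sets Marker=-1 in all 8 units regardless of Gene. Recomputing Toxicity per unit gives 5, 6, 1, 1, 4, 7, 0, 8; average 4.

4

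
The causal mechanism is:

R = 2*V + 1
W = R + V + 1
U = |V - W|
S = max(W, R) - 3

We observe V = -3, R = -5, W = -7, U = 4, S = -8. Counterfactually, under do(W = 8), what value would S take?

5

do(W=8) replaces the equation W = R + V + 1 with the constant W = 8.
R = 2*V + 1  [with V=-3]  = -5
S = max(W, R) - 3  [with W=8, R=-5]  = 5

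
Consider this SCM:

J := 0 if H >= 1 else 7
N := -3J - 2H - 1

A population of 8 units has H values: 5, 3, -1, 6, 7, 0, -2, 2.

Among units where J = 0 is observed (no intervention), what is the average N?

E[N|J=0] averages over only the 5 units with J=0 (H = 5, 3, 6, 7, 2): N = -11, -7, -13, -15, -5, mean -10.2.

-10.2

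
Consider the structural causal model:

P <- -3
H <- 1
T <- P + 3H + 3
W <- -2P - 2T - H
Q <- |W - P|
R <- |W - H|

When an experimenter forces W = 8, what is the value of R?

Intervening sets W = 8 and removes its equation (W <- -2P - 2T - H).
R = |W - H|  [with W=8, H=1]  = 7

7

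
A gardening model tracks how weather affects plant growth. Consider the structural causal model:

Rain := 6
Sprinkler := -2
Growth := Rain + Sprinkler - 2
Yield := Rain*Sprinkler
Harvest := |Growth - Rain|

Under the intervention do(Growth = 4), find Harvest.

do(Growth=4) replaces the equation Growth := Rain + Sprinkler - 2 with the constant Growth = 4.
Harvest = |Growth - Rain|  [with Growth=4, Rain=6]  = 2

2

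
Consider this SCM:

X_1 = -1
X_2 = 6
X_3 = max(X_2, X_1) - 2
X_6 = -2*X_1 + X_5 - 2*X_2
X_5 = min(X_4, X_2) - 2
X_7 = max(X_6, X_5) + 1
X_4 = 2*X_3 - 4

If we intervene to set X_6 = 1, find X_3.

4

do(X_6=1) replaces the equation X_6 = -2*X_1 + X_5 - 2*X_2 with the constant X_6 = 1.
X_3 is not downstream of the intervention, so its value is determined by the original equations.
X_3 = max(X_2, X_1) - 2  [with X_2=6, X_1=-1]  = 4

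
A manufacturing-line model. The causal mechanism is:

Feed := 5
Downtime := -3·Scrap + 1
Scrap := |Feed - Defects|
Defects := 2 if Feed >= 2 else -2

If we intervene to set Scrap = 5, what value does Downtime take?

-14

The intervention breaks the incoming arrows to Scrap: Scrap := |Feed - Defects| no longer applies, and Scrap = 5.
Downtime = -3·Scrap + 1  [with Scrap=5]  = -14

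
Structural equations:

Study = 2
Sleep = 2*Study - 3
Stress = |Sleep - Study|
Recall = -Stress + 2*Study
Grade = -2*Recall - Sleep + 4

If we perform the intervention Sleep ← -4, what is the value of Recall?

Under do(Sleep=-4), the mechanism Sleep = 2*Study - 3 is discarded; Sleep is fixed at -4.
Stress = |Sleep - Study|  [with Sleep=-4, Study=2]  = 6
Recall = -Stress + 2*Study  [with Stress=6, Study=2]  = -2

-2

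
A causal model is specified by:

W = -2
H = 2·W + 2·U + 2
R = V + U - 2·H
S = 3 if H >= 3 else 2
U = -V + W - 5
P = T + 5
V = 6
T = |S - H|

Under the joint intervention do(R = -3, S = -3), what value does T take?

25

Setting R = -3, S = -3 by intervention discards those variables' equations.
U = -V + W - 5  [with V=6, W=-2]  = -13
H = 2·W + 2·U + 2  [with W=-2, U=-13]  = -28
T = |S - H|  [with S=-3, H=-28]  = 25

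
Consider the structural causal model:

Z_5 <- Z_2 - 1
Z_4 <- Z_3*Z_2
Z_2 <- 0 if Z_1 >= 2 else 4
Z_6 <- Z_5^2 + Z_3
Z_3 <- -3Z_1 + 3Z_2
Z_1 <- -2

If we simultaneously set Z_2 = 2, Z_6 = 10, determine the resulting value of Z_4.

The joint intervention fixes Z_2 = 2, Z_6 = 10, removing each variable's own equation.
Z_3 = -3Z_1 + 3Z_2  [with Z_1=-2, Z_2=2]  = 12
Z_4 = Z_3*Z_2  [with Z_3=12, Z_2=2]  = 24

24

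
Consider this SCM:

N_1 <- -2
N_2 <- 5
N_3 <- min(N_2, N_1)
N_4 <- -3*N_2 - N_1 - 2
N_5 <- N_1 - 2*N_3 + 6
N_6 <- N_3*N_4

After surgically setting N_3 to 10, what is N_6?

-150

The intervention breaks the incoming arrows to N_3: N_3 <- min(N_2, N_1) no longer applies, and N_3 = 10.
N_4 = -3*N_2 - N_1 - 2  [with N_2=5, N_1=-2]  = -15
N_6 = N_3*N_4  [with N_3=10, N_4=-15]  = -150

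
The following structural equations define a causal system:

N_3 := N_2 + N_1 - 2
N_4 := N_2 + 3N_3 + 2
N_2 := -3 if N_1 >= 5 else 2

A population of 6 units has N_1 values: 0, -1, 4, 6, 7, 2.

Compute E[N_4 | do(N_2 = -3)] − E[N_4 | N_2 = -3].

The intervention sets N_2=-3 in all 6 units regardless of N_1. Recomputing N_4 per unit gives -16, -19, -4, 2, 5, -10; average -7.
E[N_4|N_2=-3] averages over only the 2 units with N_2=-3 (N_1 = 6, 7): N_4 = 2, 5, mean 3.5.
Difference = -7 − 3.5 = -10.5.

-10.5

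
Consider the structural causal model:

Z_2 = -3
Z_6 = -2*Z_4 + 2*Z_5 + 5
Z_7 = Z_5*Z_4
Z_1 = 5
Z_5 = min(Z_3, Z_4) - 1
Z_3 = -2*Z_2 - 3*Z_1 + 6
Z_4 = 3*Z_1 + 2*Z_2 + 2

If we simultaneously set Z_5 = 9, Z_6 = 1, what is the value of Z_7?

99

Under do(Z_5 = 9, Z_6 = 1), each intervened variable's structural equation is replaced by its fixed value.
Z_4 = 3*Z_1 + 2*Z_2 + 2  [with Z_1=5, Z_2=-3]  = 11
Z_7 = Z_5*Z_4  [with Z_5=9, Z_4=11]  = 99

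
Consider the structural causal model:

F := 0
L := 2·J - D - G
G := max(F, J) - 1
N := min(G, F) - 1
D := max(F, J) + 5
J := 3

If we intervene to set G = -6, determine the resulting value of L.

Under do(G=-6), the mechanism G := max(F, J) - 1 is discarded; G is fixed at -6.
D = max(F, J) + 5  [with F=0, J=3]  = 8
L = 2·J - D - G  [with J=3, D=8, G=-6]  = 4

4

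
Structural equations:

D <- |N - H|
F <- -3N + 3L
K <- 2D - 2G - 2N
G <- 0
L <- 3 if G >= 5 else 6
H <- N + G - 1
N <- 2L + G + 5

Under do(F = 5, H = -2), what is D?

Setting F = 5, H = -2 by intervention discards those variables' equations.
L = 3 if G >= 5 else 6  [with G=0]  = 6
N = 2L + G + 5  [with L=6, G=0]  = 17
D = |N - H|  [with N=17, H=-2]  = 19

19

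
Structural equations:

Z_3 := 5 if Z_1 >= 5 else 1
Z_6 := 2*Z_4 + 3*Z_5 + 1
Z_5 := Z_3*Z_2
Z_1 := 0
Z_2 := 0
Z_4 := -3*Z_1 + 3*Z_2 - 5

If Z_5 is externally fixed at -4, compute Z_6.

-21

The intervention breaks the incoming arrows to Z_5: Z_5 := Z_3*Z_2 no longer applies, and Z_5 = -4.
Z_4 = -3*Z_1 + 3*Z_2 - 5  [with Z_1=0, Z_2=0]  = -5
Z_6 = 2*Z_4 + 3*Z_5 + 1  [with Z_4=-5, Z_5=-4]  = -21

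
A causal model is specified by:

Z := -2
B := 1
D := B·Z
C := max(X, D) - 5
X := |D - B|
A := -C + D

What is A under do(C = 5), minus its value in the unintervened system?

The intervention breaks the incoming arrows to C: C := max(X, D) - 5 no longer applies, and C = 5.
D = B·Z  [with B=1, Z=-2]  = -2
A = -C + D  [with C=5, D=-2]  = -7
Without intervention: D = B·Z  [with B=1, Z=-2]  = -2; X = |D - B|  [with D=-2, B=1]  = 3; C = max(X, D) - 5  [with X=3, D=-2]  = -2; A = -C + D  [with C=-2, D=-2]  = 0.
Change = -7 − 0 = -7.

-7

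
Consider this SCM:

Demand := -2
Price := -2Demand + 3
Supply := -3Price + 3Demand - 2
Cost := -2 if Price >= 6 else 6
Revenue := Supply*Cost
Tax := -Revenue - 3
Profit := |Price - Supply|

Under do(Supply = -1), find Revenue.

2

do(Supply=-1) replaces the equation Supply := -3Price + 3Demand - 2 with the constant Supply = -1.
Price = -2Demand + 3  [with Demand=-2]  = 7
Cost = -2 if Price >= 6 else 6  [with Price=7]  = -2
Revenue = Supply*Cost  [with Supply=-1, Cost=-2]  = 2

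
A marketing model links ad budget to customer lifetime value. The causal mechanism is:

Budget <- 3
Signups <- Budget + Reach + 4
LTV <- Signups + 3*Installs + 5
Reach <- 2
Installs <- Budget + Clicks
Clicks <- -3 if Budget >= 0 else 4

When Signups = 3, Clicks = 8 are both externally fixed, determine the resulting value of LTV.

The joint intervention fixes Signups = 3, Clicks = 8, removing each variable's own equation.
Installs = Budget + Clicks  [with Budget=3, Clicks=8]  = 11
LTV = Signups + 3*Installs + 5  [with Signups=3, Installs=11]  = 41

41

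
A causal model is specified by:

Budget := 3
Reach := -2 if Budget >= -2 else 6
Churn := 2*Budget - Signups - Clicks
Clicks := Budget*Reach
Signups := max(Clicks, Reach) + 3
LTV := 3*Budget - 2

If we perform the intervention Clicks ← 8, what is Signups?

The intervention breaks the incoming arrows to Clicks: Clicks := Budget*Reach no longer applies, and Clicks = 8.
Reach = -2 if Budget >= -2 else 6  [with Budget=3]  = -2
Signups = max(Clicks, Reach) + 3  [with Clicks=8, Reach=-2]  = 11

11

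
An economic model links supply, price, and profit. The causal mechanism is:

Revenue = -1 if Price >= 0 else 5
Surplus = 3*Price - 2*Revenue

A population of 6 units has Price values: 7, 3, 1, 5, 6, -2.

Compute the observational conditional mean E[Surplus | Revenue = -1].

Conditioning on Revenue=-1 selects the 5 unit(s) with Price ∈ {7, 3, 1, 5, 6}. Their Surplus values: 23, 11, 5, 17, 20. Mean = 15.2.

15.2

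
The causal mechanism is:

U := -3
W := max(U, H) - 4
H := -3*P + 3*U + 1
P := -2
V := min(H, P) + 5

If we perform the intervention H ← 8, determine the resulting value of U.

-3

Under do(H=8), the mechanism H := -3*P + 3*U + 1 is discarded; H is fixed at 8.
Since U is not a descendant of the intervened variable, it is unaffected.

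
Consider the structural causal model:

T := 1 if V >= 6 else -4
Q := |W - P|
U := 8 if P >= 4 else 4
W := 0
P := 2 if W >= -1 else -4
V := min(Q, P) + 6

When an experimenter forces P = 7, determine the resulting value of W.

Under do(P=7), the mechanism P := 2 if W >= -1 else -4 is discarded; P is fixed at 7.
W is not downstream of the intervention, so its value is determined by the original equations.

0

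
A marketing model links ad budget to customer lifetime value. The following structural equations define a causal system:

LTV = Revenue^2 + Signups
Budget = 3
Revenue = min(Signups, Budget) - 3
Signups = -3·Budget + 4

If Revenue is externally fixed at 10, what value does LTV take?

95

The intervention breaks the incoming arrows to Revenue: Revenue = min(Signups, Budget) - 3 no longer applies, and Revenue = 10.
Signups = -3·Budget + 4  [with Budget=3]  = -5
LTV = Revenue^2 + Signups  [with Revenue=10, Signups=-5]  = 95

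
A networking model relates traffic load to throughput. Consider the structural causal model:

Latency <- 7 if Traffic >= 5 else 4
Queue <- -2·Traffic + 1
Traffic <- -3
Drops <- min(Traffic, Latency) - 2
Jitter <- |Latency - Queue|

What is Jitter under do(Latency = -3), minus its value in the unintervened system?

do(Latency=-3) replaces the equation Latency <- 7 if Traffic >= 5 else 4 with the constant Latency = -3.
Queue = -2·Traffic + 1  [with Traffic=-3]  = 7
Jitter = |Latency - Queue|  [with Latency=-3, Queue=7]  = 10
Without intervention: Latency = 7 if Traffic >= 5 else 4  [with Traffic=-3]  = 4; Queue = -2·Traffic + 1  [with Traffic=-3]  = 7; Jitter = |Latency - Queue|  [with Latency=4, Queue=7]  = 3.
Change = 10 − 3 = 7.

7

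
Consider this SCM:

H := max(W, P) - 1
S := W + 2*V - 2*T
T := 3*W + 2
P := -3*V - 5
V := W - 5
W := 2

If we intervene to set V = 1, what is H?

The intervention breaks the incoming arrows to V: V := W - 5 no longer applies, and V = 1.
P = -3*V - 5  [with V=1]  = -8
H = max(W, P) - 1  [with W=2, P=-8]  = 1

1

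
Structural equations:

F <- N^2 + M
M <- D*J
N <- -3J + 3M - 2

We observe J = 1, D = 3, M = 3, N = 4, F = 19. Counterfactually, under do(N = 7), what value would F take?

52

Intervening sets N = 7 and removes its equation (N <- -3J + 3M - 2).
M = D*J  [with D=3, J=1]  = 3
F = N^2 + M  [with N=7, M=3]  = 52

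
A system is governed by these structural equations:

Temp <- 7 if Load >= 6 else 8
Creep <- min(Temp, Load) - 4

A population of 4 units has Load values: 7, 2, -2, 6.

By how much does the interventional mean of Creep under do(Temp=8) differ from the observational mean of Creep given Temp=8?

Under do(Temp=8), Temp's equation is replaced by Temp=8 for every unit. Per-unit Creep: 3, -2, -6, 2. Mean = -0.75.
Conditioning on Temp=8 selects the 2 unit(s) with Load ∈ {2, -2}. Their Creep values: -2, -6. Mean = -4.
Difference = -0.75 − (-4) = 3.25.

3.25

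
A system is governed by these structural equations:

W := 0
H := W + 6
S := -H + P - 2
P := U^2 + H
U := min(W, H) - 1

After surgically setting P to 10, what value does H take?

The intervention breaks the incoming arrows to P: P := U^2 + H no longer applies, and P = 10.
Since H is not a descendant of the intervened variable, it is unaffected.
H = W + 6  [with W=0]  = 6

6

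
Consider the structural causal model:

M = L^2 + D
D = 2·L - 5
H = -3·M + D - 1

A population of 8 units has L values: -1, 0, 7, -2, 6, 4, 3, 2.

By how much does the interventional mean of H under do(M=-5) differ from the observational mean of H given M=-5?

6.75

Under do(M=-5), M's equation is replaced by M=-5 for every unit. Per-unit H: 7, 9, 23, 5, 21, 17, 15, 13. Mean = 13.75.
Observing M=-5 restricts to units where M's equation naturally yields -5: L ∈ {0, -2}. In that subpopulation H = 9, 5, mean 7.
Difference = 13.75 − 7 = 6.75.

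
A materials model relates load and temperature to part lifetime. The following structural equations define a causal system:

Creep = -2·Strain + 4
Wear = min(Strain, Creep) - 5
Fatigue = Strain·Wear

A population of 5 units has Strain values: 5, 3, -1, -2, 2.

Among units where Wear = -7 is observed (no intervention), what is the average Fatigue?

-3.5

E[Fatigue|Wear=-7] averages over only the 2 units with Wear=-7 (Strain = 3, -2): Fatigue = -21, 14, mean -3.5.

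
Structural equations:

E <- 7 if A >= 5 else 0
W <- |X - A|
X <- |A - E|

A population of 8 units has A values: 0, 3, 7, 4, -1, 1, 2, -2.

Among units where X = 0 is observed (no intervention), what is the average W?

3.5

Conditioning on X=0 selects the 2 unit(s) with A ∈ {0, 7}. Their W values: 0, 7. Mean = 3.5.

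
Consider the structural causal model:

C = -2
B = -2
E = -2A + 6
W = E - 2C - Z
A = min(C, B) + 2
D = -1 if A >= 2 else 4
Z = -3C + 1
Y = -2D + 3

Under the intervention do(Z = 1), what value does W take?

9

Under do(Z=1), the mechanism Z = -3C + 1 is discarded; Z is fixed at 1.
A = min(C, B) + 2  [with C=-2, B=-2]  = 0
E = -2A + 6  [with A=0]  = 6
W = E - 2C - Z  [with E=6, C=-2, Z=1]  = 9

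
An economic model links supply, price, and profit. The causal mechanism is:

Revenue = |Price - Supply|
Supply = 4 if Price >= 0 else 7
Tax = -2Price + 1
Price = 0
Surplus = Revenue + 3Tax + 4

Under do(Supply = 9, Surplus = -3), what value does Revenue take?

9

Under do(Supply = 9, Surplus = -3), each intervened variable's structural equation is replaced by its fixed value.
Revenue = |Price - Supply|  [with Price=0, Supply=9]  = 9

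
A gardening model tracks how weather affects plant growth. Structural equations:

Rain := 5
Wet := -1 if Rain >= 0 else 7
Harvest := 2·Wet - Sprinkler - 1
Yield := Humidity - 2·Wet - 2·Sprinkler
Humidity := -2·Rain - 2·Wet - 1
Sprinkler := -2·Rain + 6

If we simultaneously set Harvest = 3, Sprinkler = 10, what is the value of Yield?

The joint intervention fixes Harvest = 3, Sprinkler = 10, removing each variable's own equation.
Wet = -1 if Rain >= 0 else 7  [with Rain=5]  = -1
Humidity = -2·Rain - 2·Wet - 1  [with Rain=5, Wet=-1]  = -9
Yield = Humidity - 2·Wet - 2·Sprinkler  [with Humidity=-9, Wet=-1, Sprinkler=10]  = -27

-27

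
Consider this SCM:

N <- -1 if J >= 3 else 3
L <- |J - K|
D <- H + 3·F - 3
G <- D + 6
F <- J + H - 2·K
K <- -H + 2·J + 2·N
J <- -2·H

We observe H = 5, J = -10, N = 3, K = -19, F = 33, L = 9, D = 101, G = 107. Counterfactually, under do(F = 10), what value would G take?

38

do(F=10) replaces the equation F <- J + H - 2·K with the constant F = 10.
D = H + 3·F - 3  [with H=5, F=10]  = 32
G = D + 6  [with D=32]  = 38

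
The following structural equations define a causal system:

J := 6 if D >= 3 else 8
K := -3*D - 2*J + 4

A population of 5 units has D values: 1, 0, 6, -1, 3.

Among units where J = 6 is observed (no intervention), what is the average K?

Conditioning on J=6 selects the 2 unit(s) with D ∈ {6, 3}. Their K values: -26, -17. Mean = -21.5.

-21.5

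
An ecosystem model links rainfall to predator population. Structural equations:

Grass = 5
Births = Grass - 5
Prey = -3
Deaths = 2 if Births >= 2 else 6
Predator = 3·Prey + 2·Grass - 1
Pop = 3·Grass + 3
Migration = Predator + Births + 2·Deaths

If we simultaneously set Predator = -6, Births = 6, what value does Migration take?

4

Setting Predator = -6, Births = 6 by intervention discards those variables' equations.
Deaths = 2 if Births >= 2 else 6  [with Births=6]  = 2
Migration = Predator + Births + 2·Deaths  [with Predator=-6, Births=6, Deaths=2]  = 4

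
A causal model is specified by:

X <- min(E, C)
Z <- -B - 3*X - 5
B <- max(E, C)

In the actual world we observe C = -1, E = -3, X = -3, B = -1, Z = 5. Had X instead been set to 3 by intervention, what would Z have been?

-13

do(X=3) replaces the equation X <- min(E, C) with the constant X = 3.
B = max(E, C)  [with E=-3, C=-1]  = -1
Z = -B - 3*X - 5  [with B=-1, X=3]  = -13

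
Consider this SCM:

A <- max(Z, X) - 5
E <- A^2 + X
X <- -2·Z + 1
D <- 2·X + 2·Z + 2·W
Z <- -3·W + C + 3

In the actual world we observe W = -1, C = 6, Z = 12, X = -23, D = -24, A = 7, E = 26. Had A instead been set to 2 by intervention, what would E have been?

Intervening sets A = 2 and removes its equation (A <- max(Z, X) - 5).
Z = -3·W + C + 3  [with W=-1, C=6]  = 12
X = -2·Z + 1  [with Z=12]  = -23
E = A^2 + X  [with A=2, X=-23]  = -19

-19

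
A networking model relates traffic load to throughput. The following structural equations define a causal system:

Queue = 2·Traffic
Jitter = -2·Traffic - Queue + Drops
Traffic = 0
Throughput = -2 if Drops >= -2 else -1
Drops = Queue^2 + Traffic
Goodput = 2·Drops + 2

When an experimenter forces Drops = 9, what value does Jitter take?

The intervention breaks the incoming arrows to Drops: Drops = Queue^2 + Traffic no longer applies, and Drops = 9.
Queue = 2·Traffic  [with Traffic=0]  = 0
Jitter = -2·Traffic - Queue + Drops  [with Traffic=0, Queue=0, Drops=9]  = 9

9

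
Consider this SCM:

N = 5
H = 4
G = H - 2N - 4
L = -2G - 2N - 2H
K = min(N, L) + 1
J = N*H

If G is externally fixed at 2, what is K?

do(G=2) replaces the equation G = H - 2N - 4 with the constant G = 2.
L = -2G - 2N - 2H  [with G=2, N=5, H=4]  = -22
K = min(N, L) + 1  [with N=5, L=-22]  = -21

-21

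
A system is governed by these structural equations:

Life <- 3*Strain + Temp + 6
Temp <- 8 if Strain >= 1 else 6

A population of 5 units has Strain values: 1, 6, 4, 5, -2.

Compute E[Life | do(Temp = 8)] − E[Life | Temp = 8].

-3.6

Every unit gets Temp=8 under the intervention. Life values become 17, 32, 26, 29, 8; E[Life|do(Temp=8)] = 22.4.
E[Life|Temp=8] averages over only the 4 units with Temp=8 (Strain = 1, 6, 4, 5): Life = 17, 32, 26, 29, mean 26.
Difference = 22.4 − 26 = -3.6.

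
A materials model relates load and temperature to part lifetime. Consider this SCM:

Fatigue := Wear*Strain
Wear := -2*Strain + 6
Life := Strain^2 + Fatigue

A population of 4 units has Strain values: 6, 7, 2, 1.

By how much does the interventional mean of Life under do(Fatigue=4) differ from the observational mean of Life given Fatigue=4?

20

The intervention sets Fatigue=4 in all 4 units regardless of Strain. Recomputing Life per unit gives 40, 53, 8, 5; average 26.5.
Observing Fatigue=4 restricts to units where Fatigue's equation naturally yields 4: Strain ∈ {2, 1}. In that subpopulation Life = 8, 5, mean 6.5.
Difference = 26.5 − 6.5 = 20.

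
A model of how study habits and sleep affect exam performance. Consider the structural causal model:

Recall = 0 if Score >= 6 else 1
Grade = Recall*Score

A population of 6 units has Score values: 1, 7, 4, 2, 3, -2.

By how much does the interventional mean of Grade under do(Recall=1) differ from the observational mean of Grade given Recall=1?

do(Recall=1) breaks Recall's dependence on Score. With Recall=1 fixed, Grade across the units is 1, 7, 4, 2, 3, -2, mean 2.5.
Observing Recall=1 restricts to units where Recall's equation naturally yields 1: Score ∈ {1, 4, 2, 3, -2}. In that subpopulation Grade = 1, 4, 2, 3, -2, mean 1.6.
Difference = 2.5 − 1.6 = 0.9.

0.9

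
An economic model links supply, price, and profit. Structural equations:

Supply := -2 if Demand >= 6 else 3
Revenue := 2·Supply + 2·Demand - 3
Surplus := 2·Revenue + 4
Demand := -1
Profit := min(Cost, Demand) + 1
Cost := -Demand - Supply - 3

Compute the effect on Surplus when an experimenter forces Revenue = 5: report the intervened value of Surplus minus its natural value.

Under do(Revenue=5), the mechanism Revenue := 2·Supply + 2·Demand - 3 is discarded; Revenue is fixed at 5.
Surplus = 2·Revenue + 4  [with Revenue=5]  = 14
Without intervention: Supply = -2 if Demand >= 6 else 3  [with Demand=-1]  = 3; Revenue = 2·Supply + 2·Demand - 3  [with Supply=3, Demand=-1]  = 1; Surplus = 2·Revenue + 4  [with Revenue=1]  = 6.
Change = 14 − 6 = 8.

8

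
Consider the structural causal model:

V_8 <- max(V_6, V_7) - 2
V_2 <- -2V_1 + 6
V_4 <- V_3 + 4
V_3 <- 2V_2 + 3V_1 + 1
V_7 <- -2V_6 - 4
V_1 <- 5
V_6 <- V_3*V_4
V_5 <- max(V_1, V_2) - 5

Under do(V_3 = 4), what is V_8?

30

The intervention breaks the incoming arrows to V_3: V_3 <- 2V_2 + 3V_1 + 1 no longer applies, and V_3 = 4.
V_4 = V_3 + 4  [with V_3=4]  = 8
V_6 = V_3*V_4  [with V_3=4, V_4=8]  = 32
V_7 = -2V_6 - 4  [with V_6=32]  = -68
V_8 = max(V_6, V_7) - 2  [with V_6=32, V_7=-68]  = 30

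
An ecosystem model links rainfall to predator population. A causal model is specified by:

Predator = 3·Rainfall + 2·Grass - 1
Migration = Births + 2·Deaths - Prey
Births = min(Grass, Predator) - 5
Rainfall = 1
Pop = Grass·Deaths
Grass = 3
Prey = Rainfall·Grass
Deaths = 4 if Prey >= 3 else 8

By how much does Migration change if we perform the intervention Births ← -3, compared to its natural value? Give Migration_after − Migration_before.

-1

Under do(Births=-3), the mechanism Births = min(Grass, Predator) - 5 is discarded; Births is fixed at -3.
Prey = Rainfall·Grass  [with Rainfall=1, Grass=3]  = 3
Deaths = 4 if Prey >= 3 else 8  [with Prey=3]  = 4
Migration = Births + 2·Deaths - Prey  [with Births=-3, Deaths=4, Prey=3]  = 2
Without intervention: Prey = Rainfall·Grass  [with Rainfall=1, Grass=3]  = 3; Predator = 3·Rainfall + 2·Grass - 1  [with Rainfall=1, Grass=3]  = 8; Births = min(Grass, Predator) - 5  [with Grass=3, Predator=8]  = -2; Deaths = 4 if Prey >= 3 else 8  [with Prey=3]  = 4; Migration = Births + 2·Deaths - Prey  [with Births=-2, Deaths=4, Prey=3]  = 3.
Change = 2 − 3 = -1.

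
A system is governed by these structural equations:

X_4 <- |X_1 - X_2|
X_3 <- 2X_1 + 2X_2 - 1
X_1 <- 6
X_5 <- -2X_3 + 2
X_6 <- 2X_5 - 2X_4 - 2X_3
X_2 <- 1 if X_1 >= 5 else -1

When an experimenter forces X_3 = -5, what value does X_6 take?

24

The intervention breaks the incoming arrows to X_3: X_3 <- 2X_1 + 2X_2 - 1 no longer applies, and X_3 = -5.
X_2 = 1 if X_1 >= 5 else -1  [with X_1=6]  = 1
X_4 = |X_1 - X_2|  [with X_1=6, X_2=1]  = 5
X_5 = -2X_3 + 2  [with X_3=-5]  = 12
X_6 = 2X_5 - 2X_4 - 2X_3  [with X_5=12, X_4=5, X_3=-5]  = 24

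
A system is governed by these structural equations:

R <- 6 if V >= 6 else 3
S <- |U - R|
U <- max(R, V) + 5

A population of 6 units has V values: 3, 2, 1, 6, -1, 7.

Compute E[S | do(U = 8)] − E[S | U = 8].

Under do(U=8), U's equation is replaced by U=8 for every unit. Per-unit S: 5, 5, 5, 2, 5, 2. Mean = 4.
E[S|U=8] averages over only the 4 units with U=8 (V = 3, 2, 1, -1): S = 5, 5, 5, 5, mean 5.
Difference = 4 − 5 = -1.

-1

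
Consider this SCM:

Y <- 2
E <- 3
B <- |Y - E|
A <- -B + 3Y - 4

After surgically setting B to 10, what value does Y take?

2

Under do(B=10), the mechanism B <- |Y - E| is discarded; B is fixed at 10.
Y is not downstream of the intervention, so its value is determined by the original equations.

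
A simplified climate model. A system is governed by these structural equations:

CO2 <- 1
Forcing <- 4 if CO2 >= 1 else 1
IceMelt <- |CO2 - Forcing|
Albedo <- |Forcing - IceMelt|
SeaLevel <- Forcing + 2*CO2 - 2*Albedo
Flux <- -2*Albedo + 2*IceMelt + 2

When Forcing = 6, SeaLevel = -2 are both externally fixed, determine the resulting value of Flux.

10

Setting Forcing = 6, SeaLevel = -2 by intervention discards those variables' equations.
IceMelt = |CO2 - Forcing|  [with CO2=1, Forcing=6]  = 5
Albedo = |Forcing - IceMelt|  [with Forcing=6, IceMelt=5]  = 1
Flux = -2*Albedo + 2*IceMelt + 2  [with Albedo=1, IceMelt=5]  = 10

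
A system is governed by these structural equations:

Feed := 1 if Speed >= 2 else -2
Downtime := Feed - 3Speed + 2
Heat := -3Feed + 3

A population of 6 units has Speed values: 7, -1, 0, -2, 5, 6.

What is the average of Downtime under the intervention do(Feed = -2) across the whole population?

Under do(Feed=-2), Feed's equation is replaced by Feed=-2 for every unit. Per-unit Downtime: -21, 3, 0, 6, -15, -18. Mean = -7.5.

-7.5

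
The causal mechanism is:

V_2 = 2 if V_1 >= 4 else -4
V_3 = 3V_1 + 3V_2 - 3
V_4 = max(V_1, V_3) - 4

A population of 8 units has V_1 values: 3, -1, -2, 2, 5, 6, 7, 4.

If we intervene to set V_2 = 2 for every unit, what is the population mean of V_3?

12

Under do(V_2=2), V_2's equation is replaced by V_2=2 for every unit. Per-unit V_3: 12, 0, -3, 9, 18, 21, 24, 15. Mean = 12.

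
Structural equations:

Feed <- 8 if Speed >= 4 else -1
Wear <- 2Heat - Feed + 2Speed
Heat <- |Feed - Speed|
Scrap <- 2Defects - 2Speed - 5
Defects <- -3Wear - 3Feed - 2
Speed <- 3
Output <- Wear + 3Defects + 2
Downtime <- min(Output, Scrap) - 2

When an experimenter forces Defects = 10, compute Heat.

4

do(Defects=10) replaces the equation Defects <- -3Wear - 3Feed - 2 with the constant Defects = 10.
Heat is not downstream of the intervention, so its value is determined by the original equations.
Feed = 8 if Speed >= 4 else -1  [with Speed=3]  = -1
Heat = |Feed - Speed|  [with Feed=-1, Speed=3]  = 4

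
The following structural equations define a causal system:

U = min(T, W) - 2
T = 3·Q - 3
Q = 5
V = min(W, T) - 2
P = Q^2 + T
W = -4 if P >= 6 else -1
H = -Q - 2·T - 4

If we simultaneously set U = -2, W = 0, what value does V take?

-2

Setting U = -2, W = 0 by intervention discards those variables' equations.
T = 3·Q - 3  [with Q=5]  = 12
V = min(W, T) - 2  [with W=0, T=12]  = -2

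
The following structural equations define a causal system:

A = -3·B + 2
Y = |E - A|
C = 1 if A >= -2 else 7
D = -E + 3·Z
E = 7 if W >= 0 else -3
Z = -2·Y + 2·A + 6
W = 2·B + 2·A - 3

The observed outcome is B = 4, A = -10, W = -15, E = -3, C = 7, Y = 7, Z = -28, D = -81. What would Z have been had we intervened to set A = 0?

-8

Under do(A=0), the mechanism A = -3·B + 2 is discarded; A is fixed at 0.
W = 2·B + 2·A - 3  [with B=4, A=0]  = 5
E = 7 if W >= 0 else -3  [with W=5]  = 7
Y = |E - A|  [with E=7, A=0]  = 7
Z = -2·Y + 2·A + 6  [with Y=7, A=0]  = -8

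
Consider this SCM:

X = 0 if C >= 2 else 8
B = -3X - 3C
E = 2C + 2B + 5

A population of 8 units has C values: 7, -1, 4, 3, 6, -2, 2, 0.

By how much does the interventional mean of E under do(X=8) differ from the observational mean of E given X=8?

Under do(X=8), X's equation is replaced by X=8 for every unit. Per-unit E: -71, -39, -59, -55, -67, -35, -51, -43. Mean = -52.5.
Conditioning on X=8 selects the 3 unit(s) with C ∈ {-1, -2, 0}. Their E values: -39, -35, -43. Mean = -39.
Difference = -52.5 − (-39) = -13.5.

-13.5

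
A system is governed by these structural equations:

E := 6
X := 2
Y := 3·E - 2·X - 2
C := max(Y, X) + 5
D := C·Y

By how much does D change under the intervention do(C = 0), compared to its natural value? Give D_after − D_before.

-204

Intervening sets C = 0 and removes its equation (C := max(Y, X) + 5).
Y = 3·E - 2·X - 2  [with E=6, X=2]  = 12
D = C·Y  [with C=0, Y=12]  = 0
Without intervention: Y = 3·E - 2·X - 2  [with E=6, X=2]  = 12; C = max(Y, X) + 5  [with Y=12, X=2]  = 17; D = C·Y  [with C=17, Y=12]  = 204.
Change = 0 − 204 = -204.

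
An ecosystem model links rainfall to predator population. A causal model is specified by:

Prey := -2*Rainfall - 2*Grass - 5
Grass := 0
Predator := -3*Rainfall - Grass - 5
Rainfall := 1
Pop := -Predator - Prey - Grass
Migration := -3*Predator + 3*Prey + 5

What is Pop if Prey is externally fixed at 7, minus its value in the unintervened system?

-14

The intervention breaks the incoming arrows to Prey: Prey := -2*Rainfall - 2*Grass - 5 no longer applies, and Prey = 7.
Predator = -3*Rainfall - Grass - 5  [with Rainfall=1, Grass=0]  = -8
Pop = -Predator - Prey - Grass  [with Predator=-8, Prey=7, Grass=0]  = 1
Without intervention: Prey = -2*Rainfall - 2*Grass - 5  [with Rainfall=1, Grass=0]  = -7; Predator = -3*Rainfall - Grass - 5  [with Rainfall=1, Grass=0]  = -8; Pop = -Predator - Prey - Grass  [with Predator=-8, Prey=-7, Grass=0]  = 15.
Change = 1 − 15 = -14.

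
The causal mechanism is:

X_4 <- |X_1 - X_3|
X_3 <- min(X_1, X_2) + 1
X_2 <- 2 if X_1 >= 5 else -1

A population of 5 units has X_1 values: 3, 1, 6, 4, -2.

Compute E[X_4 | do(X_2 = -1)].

The intervention sets X_2=-1 in all 5 units regardless of X_1. Recomputing X_4 per unit gives 3, 1, 6, 4, 1; average 3.

3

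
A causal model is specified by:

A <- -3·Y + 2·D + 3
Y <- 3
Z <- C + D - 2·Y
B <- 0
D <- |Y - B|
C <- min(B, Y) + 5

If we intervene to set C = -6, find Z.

do(C=-6) replaces the equation C <- min(B, Y) + 5 with the constant C = -6.
D = |Y - B|  [with Y=3, B=0]  = 3
Z = C + D - 2·Y  [with C=-6, D=3, Y=3]  = -9

-9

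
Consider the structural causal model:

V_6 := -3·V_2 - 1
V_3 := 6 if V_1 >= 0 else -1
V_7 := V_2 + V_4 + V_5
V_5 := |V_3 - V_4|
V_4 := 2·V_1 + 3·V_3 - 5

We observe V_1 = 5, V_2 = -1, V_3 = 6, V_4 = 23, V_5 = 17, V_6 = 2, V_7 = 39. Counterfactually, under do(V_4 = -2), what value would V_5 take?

Intervening sets V_4 = -2 and removes its equation (V_4 := 2·V_1 + 3·V_3 - 5).
V_3 = 6 if V_1 >= 0 else -1  [with V_1=5]  = 6
V_5 = |V_3 - V_4|  [with V_3=6, V_4=-2]  = 8

8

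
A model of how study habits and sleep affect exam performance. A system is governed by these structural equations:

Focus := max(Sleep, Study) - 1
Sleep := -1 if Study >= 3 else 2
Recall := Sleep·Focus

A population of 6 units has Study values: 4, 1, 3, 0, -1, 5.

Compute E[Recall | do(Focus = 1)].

do(Focus=1) breaks Focus's dependence on Study. With Focus=1 fixed, Recall across the units is -1, 2, -1, 2, 2, -1, mean 0.5.

0.5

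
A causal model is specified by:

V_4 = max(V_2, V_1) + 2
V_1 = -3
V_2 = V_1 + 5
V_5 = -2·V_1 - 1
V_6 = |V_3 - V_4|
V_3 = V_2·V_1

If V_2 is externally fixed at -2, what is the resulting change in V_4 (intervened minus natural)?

Under do(V_2=-2), the mechanism V_2 = V_1 + 5 is discarded; V_2 is fixed at -2.
V_4 = max(V_2, V_1) + 2  [with V_2=-2, V_1=-3]  = 0
Without intervention: V_2 = V_1 + 5  [with V_1=-3]  = 2; V_4 = max(V_2, V_1) + 2  [with V_2=2, V_1=-3]  = 4.
Change = 0 − 4 = -4.

-4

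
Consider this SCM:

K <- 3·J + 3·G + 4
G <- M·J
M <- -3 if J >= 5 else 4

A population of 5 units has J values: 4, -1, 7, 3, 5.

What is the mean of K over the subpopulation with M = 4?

34

E[K|M=4] averages over only the 3 units with M=4 (J = 4, -1, 3): K = 64, -11, 49, mean 34.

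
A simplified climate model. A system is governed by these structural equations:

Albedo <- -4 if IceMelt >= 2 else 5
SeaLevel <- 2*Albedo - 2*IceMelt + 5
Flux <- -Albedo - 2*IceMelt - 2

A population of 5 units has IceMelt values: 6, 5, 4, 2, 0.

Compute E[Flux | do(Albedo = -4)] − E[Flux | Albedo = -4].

The intervention sets Albedo=-4 in all 5 units regardless of IceMelt. Recomputing Flux per unit gives -10, -8, -6, -2, 2; average -4.8.
Conditioning on Albedo=-4 selects the 4 unit(s) with IceMelt ∈ {6, 5, 4, 2}. Their Flux values: -10, -8, -6, -2. Mean = -6.5.
Difference = -4.8 − (-6.5) = 1.7.

1.7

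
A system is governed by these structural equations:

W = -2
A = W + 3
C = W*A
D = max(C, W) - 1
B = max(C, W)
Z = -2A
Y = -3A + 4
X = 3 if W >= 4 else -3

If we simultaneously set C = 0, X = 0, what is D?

The joint intervention fixes C = 0, X = 0, removing each variable's own equation.
D = max(C, W) - 1  [with C=0, W=-2]  = -1

-1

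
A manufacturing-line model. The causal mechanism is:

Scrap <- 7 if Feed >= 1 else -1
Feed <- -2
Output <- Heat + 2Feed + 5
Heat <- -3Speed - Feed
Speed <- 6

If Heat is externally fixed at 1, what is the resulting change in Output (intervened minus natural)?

do(Heat=1) replaces the equation Heat <- -3Speed - Feed with the constant Heat = 1.
Output = Heat + 2Feed + 5  [with Heat=1, Feed=-2]  = 2
Without intervention: Heat = -3Speed - Feed  [with Speed=6, Feed=-2]  = -16; Output = Heat + 2Feed + 5  [with Heat=-16, Feed=-2]  = -15.
Change = 2 − (-15) = 17.

17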